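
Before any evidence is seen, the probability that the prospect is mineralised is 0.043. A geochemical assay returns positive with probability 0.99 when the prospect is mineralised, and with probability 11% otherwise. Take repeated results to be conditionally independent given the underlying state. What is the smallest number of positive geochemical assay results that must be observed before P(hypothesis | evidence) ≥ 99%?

Prior odds: 0.043 ÷ 0.957 = 43/957.
Likelihood ratio of a positive result = 0.99/0.11 = 9.
Target odds: 0.99 ÷ 0.01 = 99.
Require 9ⁿ ≥ 99 ÷ (43/957) = 94743/43.
9³ = 729 falls short of 94743/43 but 9⁴ = 6561 reaches it, so n = 4.

4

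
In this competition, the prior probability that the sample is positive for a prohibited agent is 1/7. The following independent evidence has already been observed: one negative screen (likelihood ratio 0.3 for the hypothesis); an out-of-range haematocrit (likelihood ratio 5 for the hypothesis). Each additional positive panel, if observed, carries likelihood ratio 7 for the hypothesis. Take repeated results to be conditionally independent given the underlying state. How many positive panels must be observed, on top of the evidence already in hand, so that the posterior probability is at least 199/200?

4

Prior odds = (1/7)/(6/7) = 1/6.
Combined Bayes factor of the evidence already in hand = 0.3 × 5 = 1.5.
Odds after that evidence = (1/6) × 1.5 = 0.25.
Target odds = 0.995/0.005 = 199.
Need 7ⁿ ≥ 199 ÷ 0.25 = 796.
7³ = 343 falls short of 796 but 7⁴ = 2401 reaches it, so n = 4.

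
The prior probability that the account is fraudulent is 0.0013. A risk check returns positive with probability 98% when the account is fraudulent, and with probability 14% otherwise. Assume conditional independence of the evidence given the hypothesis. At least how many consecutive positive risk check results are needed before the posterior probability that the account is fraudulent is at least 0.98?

Prior odds = 0.0013/0.9987 = 13/9987.
Likelihood ratio of a positive result = 0.98/0.14 = 7.
Target posterior odds = 0.98/0.02 = 49.
Need (13/9987) × 7ⁿ ≥ 49, i.e. 7ⁿ ≥ 489363/13.
7⁵ = 16807 falls short of 489363/13 but 7⁶ = 117649 reaches it, so n = 6.

6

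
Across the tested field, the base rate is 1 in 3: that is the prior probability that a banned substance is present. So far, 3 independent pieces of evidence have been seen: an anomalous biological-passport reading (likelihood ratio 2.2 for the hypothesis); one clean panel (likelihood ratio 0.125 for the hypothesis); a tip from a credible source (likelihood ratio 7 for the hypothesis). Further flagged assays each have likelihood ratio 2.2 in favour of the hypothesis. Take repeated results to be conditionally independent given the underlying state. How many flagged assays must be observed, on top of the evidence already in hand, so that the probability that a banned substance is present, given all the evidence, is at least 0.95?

Prior odds = (1/3)/(2/3) = 0.5.
Combined Bayes factor of the evidence already in hand = 2.2 × 0.125 × 7 = 1.925.
Odds after that evidence = 0.5 × 1.925 = 0.9625.
Target odds = 0.95/0.05 = 19.
Need 2.2ⁿ ≥ 19 ÷ 0.9625 = 1520/77.
2.2³ = 10.648 falls short of 1520/77 but 2.2⁴ = 23.4256 reaches it, so n = 4.

4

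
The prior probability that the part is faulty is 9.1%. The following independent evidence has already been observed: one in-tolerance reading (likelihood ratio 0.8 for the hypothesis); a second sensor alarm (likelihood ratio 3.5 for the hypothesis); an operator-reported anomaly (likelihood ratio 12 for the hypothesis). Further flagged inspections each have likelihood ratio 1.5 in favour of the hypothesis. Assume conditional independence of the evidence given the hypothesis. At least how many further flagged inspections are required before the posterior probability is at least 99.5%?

Prior odds = 0.091/0.909 = 91/909.
Combined Bayes factor of the evidence already in hand = 0.8 × 3.5 × 12 = 33.6.
Odds after that evidence = (91/909) × 33.6 = 5096/1515.
Target odds = 0.995/0.005 = 199.
Need 1.5ⁿ ≥ 199 ÷ (5096/1515) = 301485/5096.
1.5¹⁰ = 59049/1024 falls short of 301485/5096 but 1.5¹¹ = 177147/2048 reaches it, so n = 11.

11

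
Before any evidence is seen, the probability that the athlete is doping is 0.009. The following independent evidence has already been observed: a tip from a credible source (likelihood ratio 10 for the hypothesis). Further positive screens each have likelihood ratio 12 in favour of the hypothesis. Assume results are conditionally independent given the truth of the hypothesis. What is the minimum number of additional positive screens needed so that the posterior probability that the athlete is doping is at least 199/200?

Prior odds = 0.009/0.991 = 9/991.
Bayes factor of the evidence already in hand = 10.
Odds after that evidence = (9/991) × 10 = 90/991.
Target odds = 0.995/0.005 = 199.
Need 12ⁿ ≥ 199 ÷ (90/991) = 197209/90.
12³ = 1728 falls short of 197209/90 but 12⁴ = 20736 reaches it, so n = 4.

4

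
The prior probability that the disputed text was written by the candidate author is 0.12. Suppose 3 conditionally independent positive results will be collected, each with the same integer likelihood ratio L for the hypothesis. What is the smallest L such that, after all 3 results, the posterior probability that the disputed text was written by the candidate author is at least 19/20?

6

Prior odds = 0.12/0.88 = 3/22.
Target odds = 0.95/0.05 = 19.
Need L³ ≥ 19 ÷ (3/22) = 418/3.
5³ = 125 < 418/3 ≤ 216 = 6³, so L = 6.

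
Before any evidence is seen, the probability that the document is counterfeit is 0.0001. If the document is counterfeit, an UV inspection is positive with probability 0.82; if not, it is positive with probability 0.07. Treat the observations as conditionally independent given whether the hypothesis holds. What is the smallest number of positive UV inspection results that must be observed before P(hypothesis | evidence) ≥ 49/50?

6

Prior odds: 0.0001 ÷ 0.9999 = 1/9999.
Likelihood ratio of a positive = 0.82/0.07 = 82/7.
Target posterior odds = 0.98/0.02 = 49.
Require (82/7)ⁿ ≥ 49 ÷ (1/9999) = 489951.
(82/7)⁵ ≈220587 falls short of 489951 but (82/7)⁶ ≈2.58401e+06 reaches it, so n = 6.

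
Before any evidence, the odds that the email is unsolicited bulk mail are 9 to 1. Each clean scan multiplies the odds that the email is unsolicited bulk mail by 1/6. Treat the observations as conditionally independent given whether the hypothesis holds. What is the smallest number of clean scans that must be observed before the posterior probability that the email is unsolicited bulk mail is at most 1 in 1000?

Prior odds = 9.
Likelihood ratio per clean scan = 1/6.
Target posterior odds = 0.001/0.999 = 1/999.
Need 9 × (1/6)ⁿ ≤ 1/999, i.e. (1/6)ⁿ ≤ 1/8991.
(1/6)⁵ = 1/7776 is still above 1/8991 but (1/6)⁶ = 1/46656 is at or below it, so n = 6.

6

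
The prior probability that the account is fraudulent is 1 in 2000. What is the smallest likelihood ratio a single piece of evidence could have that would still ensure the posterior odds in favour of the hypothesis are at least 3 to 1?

Prior odds = 0.0005/0.9995 = 1/1999.
Target odds = 3.
Required Bayes factor = 3 ÷ (1/1999) = 5997.

5997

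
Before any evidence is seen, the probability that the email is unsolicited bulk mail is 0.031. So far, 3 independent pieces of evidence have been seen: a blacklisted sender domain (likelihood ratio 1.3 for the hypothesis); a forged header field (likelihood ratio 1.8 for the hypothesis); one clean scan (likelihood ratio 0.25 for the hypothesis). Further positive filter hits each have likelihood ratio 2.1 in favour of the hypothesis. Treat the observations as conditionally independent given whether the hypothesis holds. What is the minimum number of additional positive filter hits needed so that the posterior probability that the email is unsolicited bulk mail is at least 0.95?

10

Prior odds = 0.031/0.969 = 31/969.
Combined Bayes factor of the evidence already in hand = 1.3 × 1.8 × 0.25 = 0.585.
Odds after that evidence = (31/969) × 0.585 = 1209/64600.
Target odds = 0.95/0.05 = 19.
Need 2.1ⁿ ≥ 19 ÷ (1209/64600) = 1227400/1209.
2.1⁹ ≈794.28 falls short of 1227400/1209 but 2.1¹⁰ ≈1667.99 reaches it, so n = 10.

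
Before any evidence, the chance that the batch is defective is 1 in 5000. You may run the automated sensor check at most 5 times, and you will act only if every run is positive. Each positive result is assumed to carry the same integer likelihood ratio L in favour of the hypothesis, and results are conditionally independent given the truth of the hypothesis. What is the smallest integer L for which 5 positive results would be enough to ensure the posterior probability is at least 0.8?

Prior odds = 0.0002/0.9998 = 1/4999.
Target odds = 0.8/0.2 = 4.
Need L⁵ ≥ 4 ÷ (1/4999) = 19996.
7⁵ = 16807 < 19996 ≤ 32768 = 8⁵, so L = 8.

8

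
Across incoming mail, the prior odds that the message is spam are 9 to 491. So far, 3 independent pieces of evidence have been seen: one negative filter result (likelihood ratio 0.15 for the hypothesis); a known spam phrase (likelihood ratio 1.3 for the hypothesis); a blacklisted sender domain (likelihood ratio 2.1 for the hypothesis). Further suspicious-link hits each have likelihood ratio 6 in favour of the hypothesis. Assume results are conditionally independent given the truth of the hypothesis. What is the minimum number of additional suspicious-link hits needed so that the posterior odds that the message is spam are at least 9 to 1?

Prior odds = 9/491.
Combined Bayes factor of the evidence already in hand = 0.15 × 1.3 × 2.1 = 0.4095.
Odds after that evidence = (9/491) × 0.4095 = 7371/982000.
Target odds = 9.
Need 6ⁿ ≥ 9 ÷ (7371/982000) = 982000/819.
6³ = 216 falls short of 982000/819 but 6⁴ = 1296 reaches it, so n = 4.

4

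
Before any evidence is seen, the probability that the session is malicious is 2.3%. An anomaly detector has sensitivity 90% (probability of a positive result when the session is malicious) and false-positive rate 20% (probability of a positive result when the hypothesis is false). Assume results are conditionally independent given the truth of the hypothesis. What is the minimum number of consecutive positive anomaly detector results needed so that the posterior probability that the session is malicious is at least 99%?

6

Prior odds: 0.023 ÷ 0.977 = 23/977.
Likelihood ratio of a positive result = 0.9/0.2 = 4.5.
Target odds: 0.99 ÷ 0.01 = 99.
Require 4.5ⁿ ≥ 99 ÷ (23/977) = 96723/23.
4.5⁵ = 1845.28125 falls short of 96723/23 but 4.5⁶ = 8303.765625 reaches it, so n = 6.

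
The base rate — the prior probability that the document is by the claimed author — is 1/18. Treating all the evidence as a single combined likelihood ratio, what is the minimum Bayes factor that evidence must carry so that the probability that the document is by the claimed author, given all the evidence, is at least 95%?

Prior odds = (1/18)/(17/18) = 1/17.
Target odds = 0.95/0.05 = 19.
Required Bayes factor = 19 ÷ (1/17) = 323.

323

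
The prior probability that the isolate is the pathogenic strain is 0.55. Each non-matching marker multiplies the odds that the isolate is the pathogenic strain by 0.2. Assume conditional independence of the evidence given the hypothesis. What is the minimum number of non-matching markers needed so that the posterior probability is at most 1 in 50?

Prior odds: 0.55 ÷ 0.45 = 11/9.
Likelihood ratio per non-matching marker = 0.2.
Target odds: 0.02 ÷ 0.98 = 1/49.
Need (11/9) × 0.2ⁿ ≤ 1/49, i.e. 0.2ⁿ ≤ 9/539.
0.2² = 0.04 is still above 9/539 but 0.2³ = 0.008 is at or below it, so n = 3.

3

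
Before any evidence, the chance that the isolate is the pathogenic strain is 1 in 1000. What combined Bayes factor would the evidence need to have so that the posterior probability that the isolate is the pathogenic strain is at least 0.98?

Prior odds = 0.001/0.999 = 1/999.
Target odds = 0.98/0.02 = 49.
Required Bayes factor = 49 ÷ (1/999) = 48951.

48951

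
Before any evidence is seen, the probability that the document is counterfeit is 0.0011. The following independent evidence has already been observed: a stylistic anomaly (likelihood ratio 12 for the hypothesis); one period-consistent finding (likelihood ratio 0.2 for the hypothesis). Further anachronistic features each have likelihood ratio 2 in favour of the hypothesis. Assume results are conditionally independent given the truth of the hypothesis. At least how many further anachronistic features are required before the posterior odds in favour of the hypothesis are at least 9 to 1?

Prior odds = 0.0011/0.9989 = 11/9989.
Combined Bayes factor of the evidence already in hand = 12 × 0.2 = 2.4.
Odds after that evidence = (11/9989) × 2.4 = 132/49945.
Target odds = 9.
Need 2ⁿ ≥ 9 ÷ (132/49945) = 149835/44.
2¹¹ = 2048 falls short of 149835/44 but 2¹² = 4096 reaches it, so n = 12.

12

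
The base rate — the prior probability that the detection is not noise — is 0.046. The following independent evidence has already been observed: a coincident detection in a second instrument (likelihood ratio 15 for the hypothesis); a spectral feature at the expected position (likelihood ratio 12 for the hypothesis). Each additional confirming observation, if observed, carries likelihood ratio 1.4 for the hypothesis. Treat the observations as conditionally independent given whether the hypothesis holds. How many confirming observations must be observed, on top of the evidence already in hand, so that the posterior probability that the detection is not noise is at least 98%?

6

Prior odds = 0.046/0.954 = 23/477.
Combined Bayes factor of the evidence already in hand = 15 × 12 = 180.
Odds after that evidence = (23/477) × 180 = 460/53.
Target odds = 0.98/0.02 = 49.
Need 1.4ⁿ ≥ 49 ÷ (460/53) = 2597/460.
1.4⁵ = 5.37824 falls short of 2597/460 but 1.4⁶ = 117649/15625 reaches it, so n = 6.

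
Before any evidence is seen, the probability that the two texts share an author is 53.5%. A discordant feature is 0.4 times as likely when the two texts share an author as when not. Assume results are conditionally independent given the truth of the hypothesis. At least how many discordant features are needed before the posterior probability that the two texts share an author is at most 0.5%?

Prior odds = 0.535/0.465 = 107/93.
Likelihood ratio per discordant feature = 0.4.
Target posterior odds = 0.005/0.995 = 1/199.
Need (107/93) × 0.4ⁿ ≤ 1/199, i.e. 0.4ⁿ ≤ 93/21293.
0.4⁵ = 0.01024 is still above 93/21293 but 0.4⁶ = 64/15625 is at or below it, so n = 6.

6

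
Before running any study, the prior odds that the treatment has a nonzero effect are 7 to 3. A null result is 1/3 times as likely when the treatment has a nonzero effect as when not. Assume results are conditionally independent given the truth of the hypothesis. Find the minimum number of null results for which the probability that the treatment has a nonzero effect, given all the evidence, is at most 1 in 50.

5

Prior odds = 7/3.
Likelihood ratio per null result = 1/3.
Target odds: 0.02 ÷ 0.98 = 1/49.
Require (1/3)ⁿ ≤ 1/49 ÷ (7/3) = 3/343.
(1/3)⁴ = 1/81 is still above 3/343 but (1/3)⁵ = 1/243 is at or below it, so n = 5.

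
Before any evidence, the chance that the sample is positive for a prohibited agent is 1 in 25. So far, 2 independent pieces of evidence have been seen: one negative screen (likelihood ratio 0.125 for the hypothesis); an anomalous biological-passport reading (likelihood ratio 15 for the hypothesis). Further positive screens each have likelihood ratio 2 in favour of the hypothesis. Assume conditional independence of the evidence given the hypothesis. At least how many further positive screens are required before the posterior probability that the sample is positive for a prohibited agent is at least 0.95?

Prior odds = 0.04/0.96 = 1/24.
Combined Bayes factor of the evidence already in hand = 0.125 × 15 = 1.875.
Odds after that evidence = (1/24) × 1.875 = 0.078125.
Target odds = 0.95/0.05 = 19.
Need 2ⁿ ≥ 19 ÷ 0.078125 = 243.2.
2⁷ = 128 falls short of 243.2 but 2⁸ = 256 reaches it, so n = 8.

8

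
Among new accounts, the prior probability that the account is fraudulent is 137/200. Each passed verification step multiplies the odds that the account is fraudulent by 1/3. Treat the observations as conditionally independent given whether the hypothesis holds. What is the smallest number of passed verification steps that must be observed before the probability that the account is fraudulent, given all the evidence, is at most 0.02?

Prior odds = 0.685/0.315 = 137/63.
Likelihood ratio per passed verification step = 1/3.
Target odds: 0.02 ÷ 0.98 = 1/49.
Require (1/3)ⁿ ≤ 1/49 ÷ (137/63) = 9/959.
(1/3)⁴ = 1/81 is still above 9/959 but (1/3)⁵ = 1/243 is at or below it, so n = 5.

5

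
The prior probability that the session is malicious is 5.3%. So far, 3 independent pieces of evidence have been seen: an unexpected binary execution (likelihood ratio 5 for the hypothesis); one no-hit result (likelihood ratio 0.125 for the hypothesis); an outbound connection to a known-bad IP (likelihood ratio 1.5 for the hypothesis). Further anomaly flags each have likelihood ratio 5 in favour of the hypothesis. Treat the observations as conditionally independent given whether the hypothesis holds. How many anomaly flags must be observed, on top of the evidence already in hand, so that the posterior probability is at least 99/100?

5

Prior odds = 0.053/0.947 = 53/947.
Combined Bayes factor of the evidence already in hand = 5 × 0.125 × 1.5 = 0.9375.
Odds after that evidence = (53/947) × 0.9375 = 795/15152.
Target odds = 0.99/0.01 = 99.
Need 5ⁿ ≥ 99 ÷ (795/15152) = 500016/265.
5⁴ = 625 falls short of 500016/265 but 5⁵ = 3125 reaches it, so n = 5.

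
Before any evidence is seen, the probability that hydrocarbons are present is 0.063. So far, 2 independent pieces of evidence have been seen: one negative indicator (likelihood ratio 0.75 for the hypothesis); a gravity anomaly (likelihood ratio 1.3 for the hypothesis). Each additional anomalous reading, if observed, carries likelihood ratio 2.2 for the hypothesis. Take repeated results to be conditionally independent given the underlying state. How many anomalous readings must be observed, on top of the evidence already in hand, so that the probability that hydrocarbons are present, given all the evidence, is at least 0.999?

13

Prior odds = 0.063/0.937 = 63/937.
Combined Bayes factor of the evidence already in hand = 0.75 × 1.3 = 0.975.
Odds after that evidence = (63/937) × 0.975 = 2457/37480.
Target odds = 0.999/0.001 = 999.
Need 2.2ⁿ ≥ 999 ÷ (2457/37480) = 1386760/91.
2.2¹² ≈12855 falls short of 1386760/91 but 2.2¹³ ≈28281 reaches it, so n = 13.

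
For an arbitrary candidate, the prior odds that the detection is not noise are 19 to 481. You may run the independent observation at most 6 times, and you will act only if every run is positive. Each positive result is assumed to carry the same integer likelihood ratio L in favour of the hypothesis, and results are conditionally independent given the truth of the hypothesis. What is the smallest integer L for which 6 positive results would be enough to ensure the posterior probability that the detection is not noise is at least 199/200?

5

Prior odds = 19/481.
Target odds = 0.995/0.005 = 199.
Need L⁶ ≥ 199 ÷ (19/481) = 95719/19.
4⁶ = 4096 < 95719/19 ≤ 15625 = 5⁶, so L = 5.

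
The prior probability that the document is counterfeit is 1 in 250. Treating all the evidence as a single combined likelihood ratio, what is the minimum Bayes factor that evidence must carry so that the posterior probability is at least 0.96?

Prior odds = 0.004/0.996 = 1/249.
Target odds = 0.96/0.04 = 24.
Required Bayes factor = 24 ÷ (1/249) = 5976.

5976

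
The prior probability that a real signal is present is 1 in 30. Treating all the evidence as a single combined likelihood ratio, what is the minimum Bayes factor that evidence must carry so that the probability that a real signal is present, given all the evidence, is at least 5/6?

145

Prior odds = (1/30)/(29/30) = 1/29.
Target odds = (5/6)/(1/6) = 5.
Required Bayes factor = 5 ÷ (1/29) = 145.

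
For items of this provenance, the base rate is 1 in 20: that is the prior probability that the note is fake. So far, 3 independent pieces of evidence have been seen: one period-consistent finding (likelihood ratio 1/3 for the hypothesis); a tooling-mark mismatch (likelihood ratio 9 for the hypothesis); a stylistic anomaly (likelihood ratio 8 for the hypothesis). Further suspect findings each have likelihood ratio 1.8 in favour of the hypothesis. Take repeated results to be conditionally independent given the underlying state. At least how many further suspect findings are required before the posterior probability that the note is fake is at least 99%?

8

Prior odds = 0.05/0.95 = 1/19.
Combined Bayes factor of the evidence already in hand = (1/3) × 9 × 8 = 24.
Odds after that evidence = (1/19) × 24 = 24/19.
Target odds = 0.99/0.01 = 99.
Need 1.8ⁿ ≥ 99 ÷ (24/19) = 78.375.
1.8⁷ = 4782969/78125 falls short of 78.375 but 1.8⁸ = 43046721/390625 reaches it, so n = 8.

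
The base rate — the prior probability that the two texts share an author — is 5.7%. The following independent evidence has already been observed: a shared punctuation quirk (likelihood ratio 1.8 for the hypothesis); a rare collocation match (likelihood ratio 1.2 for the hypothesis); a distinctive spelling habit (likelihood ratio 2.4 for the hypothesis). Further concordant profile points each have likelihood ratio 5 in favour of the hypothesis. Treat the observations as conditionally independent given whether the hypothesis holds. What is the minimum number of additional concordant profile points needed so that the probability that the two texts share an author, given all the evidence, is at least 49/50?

4

Prior odds = 0.057/0.943 = 57/943.
Combined Bayes factor of the evidence already in hand = 1.8 × 1.2 × 2.4 = 5.184.
Odds after that evidence = (57/943) × 5.184 = 36936/117875.
Target odds = 0.98/0.02 = 49.
Need 5ⁿ ≥ 49 ÷ (36936/117875) = 5775875/36936.
5³ = 125 falls short of 5775875/36936 but 5⁴ = 625 reaches it, so n = 4.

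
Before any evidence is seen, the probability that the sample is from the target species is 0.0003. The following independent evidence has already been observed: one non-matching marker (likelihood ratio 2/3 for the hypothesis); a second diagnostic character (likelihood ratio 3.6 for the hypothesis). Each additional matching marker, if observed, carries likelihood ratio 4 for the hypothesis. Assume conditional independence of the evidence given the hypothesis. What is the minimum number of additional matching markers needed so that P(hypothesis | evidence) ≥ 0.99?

9

Prior odds = 0.0003/0.9997 = 3/9997.
Combined Bayes factor of the evidence already in hand = (2/3) × 3.6 = 2.4.
Odds after that evidence = (3/9997) × 2.4 = 36/49985.
Target odds = 0.99/0.01 = 99.
Need 4ⁿ ≥ 99 ÷ (36/49985) = 137458.75.
4⁸ = 65536 falls short of 137458.75 but 4⁹ = 262144 reaches it, so n = 9.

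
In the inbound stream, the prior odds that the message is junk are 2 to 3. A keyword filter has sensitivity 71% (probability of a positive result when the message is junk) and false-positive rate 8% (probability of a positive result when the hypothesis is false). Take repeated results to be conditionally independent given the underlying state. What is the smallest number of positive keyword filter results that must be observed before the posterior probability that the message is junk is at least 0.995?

Prior odds = 2/3.
Likelihood ratio of a positive result = 0.71/0.08 = 8.875.
Target posterior odds = 0.995/0.005 = 199.
Need (2/3) × 8.875ⁿ ≥ 199, i.e. 8.875ⁿ ≥ 298.5.
8.875² = 78.765625 falls short of 298.5 but 8.875³ = 357911/512 reaches it, so n = 3.

3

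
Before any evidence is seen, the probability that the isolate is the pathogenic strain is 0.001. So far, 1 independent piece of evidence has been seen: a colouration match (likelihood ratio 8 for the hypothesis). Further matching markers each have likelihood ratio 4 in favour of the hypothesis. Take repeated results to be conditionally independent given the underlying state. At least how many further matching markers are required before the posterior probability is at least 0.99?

Prior odds = 0.001/0.999 = 1/999.
Bayes factor of the evidence already in hand = 8.
Odds after that evidence = (1/999) × 8 = 8/999.
Target odds = 0.99/0.01 = 99.
Need 4ⁿ ≥ 99 ÷ (8/999) = 12362.625.
4⁶ = 4096 falls short of 12362.625 but 4⁷ = 16384 reaches it, so n = 7.

7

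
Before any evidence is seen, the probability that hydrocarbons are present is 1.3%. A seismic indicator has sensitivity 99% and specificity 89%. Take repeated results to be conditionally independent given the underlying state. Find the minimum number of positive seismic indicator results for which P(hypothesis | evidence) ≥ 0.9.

Prior odds: 0.013 ÷ 0.987 = 13/987.
False-positive rate = 1 − 0.89 = 0.11; likelihood ratio of a positive = 0.99/0.11 = 9.
Target posterior odds = 0.9/0.1 = 9.
Require 9ⁿ ≥ 9 ÷ (13/987) = 8883/13.
9² = 81 falls short of 8883/13 but 9³ = 729 reaches it, so n = 3.

3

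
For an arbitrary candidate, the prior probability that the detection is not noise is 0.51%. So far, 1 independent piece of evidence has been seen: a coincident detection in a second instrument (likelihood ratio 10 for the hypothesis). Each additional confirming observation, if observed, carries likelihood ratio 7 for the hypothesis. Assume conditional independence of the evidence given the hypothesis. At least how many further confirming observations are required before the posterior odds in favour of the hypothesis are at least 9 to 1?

Prior odds = 0.0051/0.9949 = 51/9949.
Bayes factor of the evidence already in hand = 10.
Odds after that evidence = (51/9949) × 10 = 510/9949.
Target odds = 9.
Need 7ⁿ ≥ 9 ÷ (510/9949) = 29847/170.
7² = 49 falls short of 29847/170 but 7³ = 343 reaches it, so n = 3.

3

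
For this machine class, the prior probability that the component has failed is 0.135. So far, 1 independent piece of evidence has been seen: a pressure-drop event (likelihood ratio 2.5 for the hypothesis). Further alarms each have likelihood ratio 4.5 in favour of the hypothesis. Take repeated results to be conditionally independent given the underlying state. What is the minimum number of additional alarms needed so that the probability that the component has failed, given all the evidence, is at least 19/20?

Prior odds = 0.135/0.865 = 27/173.
Bayes factor of the evidence already in hand = 2.5.
Odds after that evidence = (27/173) × 2.5 = 135/346.
Target odds = 0.95/0.05 = 19.
Need 4.5ⁿ ≥ 19 ÷ (135/346) = 6574/135.
4.5² = 20.25 falls short of 6574/135 but 4.5³ = 91.125 reaches it, so n = 3.

3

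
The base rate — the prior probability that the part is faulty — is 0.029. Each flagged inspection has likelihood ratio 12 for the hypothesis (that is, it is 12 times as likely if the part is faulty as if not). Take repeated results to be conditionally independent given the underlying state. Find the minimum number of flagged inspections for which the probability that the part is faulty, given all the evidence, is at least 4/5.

2

Prior odds = 0.029/0.971 = 29/971.
Likelihood ratio per flagged inspection = 12.
Target odds: 0.8 ÷ 0.2 = 4.
Need (29/971) × 12ⁿ ≥ 4, i.e. 12ⁿ ≥ 3884/29.
12¹ = 12 falls short of 3884/29 but 12² = 144 reaches it, so n = 2.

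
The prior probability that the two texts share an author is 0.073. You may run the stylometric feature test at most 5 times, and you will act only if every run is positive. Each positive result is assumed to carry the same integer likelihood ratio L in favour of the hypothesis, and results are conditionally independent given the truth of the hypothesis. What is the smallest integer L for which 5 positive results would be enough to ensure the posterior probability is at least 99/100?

5

Prior odds = 0.073/0.927 = 73/927.
Target odds = 0.99/0.01 = 99.
Need L⁵ ≥ 99 ÷ (73/927) = 91773/73.
4⁵ = 1024 < 91773/73 ≤ 3125 = 5⁵, so L = 5.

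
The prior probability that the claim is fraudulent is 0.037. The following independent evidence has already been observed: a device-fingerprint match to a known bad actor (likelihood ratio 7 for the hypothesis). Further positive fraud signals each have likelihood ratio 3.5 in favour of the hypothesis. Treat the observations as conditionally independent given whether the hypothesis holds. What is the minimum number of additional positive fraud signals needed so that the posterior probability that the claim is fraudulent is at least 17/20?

Prior odds = 0.037/0.963 = 37/963.
Bayes factor of the evidence already in hand = 7.
Odds after that evidence = (37/963) × 7 = 259/963.
Target odds = 0.85/0.15 = 17/3.
Need 3.5ⁿ ≥ 17/3 ÷ (259/963) = 5457/259.
3.5² = 12.25 falls short of 5457/259 but 3.5³ = 42.875 reaches it, so n = 3.

3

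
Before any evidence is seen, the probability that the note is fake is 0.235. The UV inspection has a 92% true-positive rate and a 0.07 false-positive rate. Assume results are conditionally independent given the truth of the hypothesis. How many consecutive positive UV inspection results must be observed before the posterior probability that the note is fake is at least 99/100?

Prior odds: 0.235 ÷ 0.765 = 47/153.
Likelihood ratio of a positive result = 0.92/0.07 = 92/7.
Target posterior odds = 0.99/0.01 = 99.
Need (47/153) × (92/7)ⁿ ≥ 99, i.e. (92/7)ⁿ ≥ 15147/47.
(92/7)² = 8464/49 falls short of 15147/47 but (92/7)³ = 778688/343 reaches it, so n = 3.

3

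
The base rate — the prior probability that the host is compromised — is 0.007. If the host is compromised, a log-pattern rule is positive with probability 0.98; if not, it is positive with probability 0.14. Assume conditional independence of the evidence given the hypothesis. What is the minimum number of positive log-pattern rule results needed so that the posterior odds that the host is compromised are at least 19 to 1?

Prior odds: 0.007 ÷ 0.993 = 7/993.
Likelihood ratio of a positive = 0.98/0.14 = 7.
Target odds = 19.
Need (7/993) × 7ⁿ ≥ 19, i.e. 7ⁿ ≥ 18867/7.
7⁴ = 2401 falls short of 18867/7 but 7⁵ = 16807 reaches it, so n = 5.

5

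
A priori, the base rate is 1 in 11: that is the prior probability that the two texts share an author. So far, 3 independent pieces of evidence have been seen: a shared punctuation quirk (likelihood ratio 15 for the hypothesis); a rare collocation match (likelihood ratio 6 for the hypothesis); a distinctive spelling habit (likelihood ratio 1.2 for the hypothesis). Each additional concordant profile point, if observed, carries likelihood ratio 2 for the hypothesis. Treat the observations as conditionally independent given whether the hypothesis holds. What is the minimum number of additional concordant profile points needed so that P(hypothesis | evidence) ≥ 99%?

Prior odds = (1/11)/(10/11) = 0.1.
Combined Bayes factor of the evidence already in hand = 15 × 6 × 1.2 = 108.
Odds after that evidence = 0.1 × 108 = 10.8.
Target odds = 0.99/0.01 = 99.
Need 2ⁿ ≥ 99 ÷ 10.8 = 55/6.
2³ = 8 falls short of 55/6 but 2⁴ = 16 reaches it, so n = 4.

4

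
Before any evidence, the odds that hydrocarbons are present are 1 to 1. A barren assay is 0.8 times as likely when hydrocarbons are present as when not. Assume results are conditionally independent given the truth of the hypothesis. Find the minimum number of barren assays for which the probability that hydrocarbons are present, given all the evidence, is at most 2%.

18

Prior odds = 1.
Likelihood ratio per barren assay = 0.8.
Target odds: 0.02 ÷ 0.98 = 1/49.
Require 0.8ⁿ ≤ 1/49 ÷ 1 = 1/49.
0.8¹⁷ ≈0.022518 is still above 1/49 but 0.8¹⁸ ≈0.0180144 is at or below it, so n = 18.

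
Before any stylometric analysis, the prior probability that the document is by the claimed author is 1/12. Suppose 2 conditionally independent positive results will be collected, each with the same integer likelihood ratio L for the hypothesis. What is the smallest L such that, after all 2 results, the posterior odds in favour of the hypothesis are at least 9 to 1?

Prior odds = (1/12)/(11/12) = 1/11.
Target odds = 9.
Need L² ≥ 9 ÷ (1/11) = 99.
9² = 81 < 99 ≤ 100 = 10², so L = 10.

10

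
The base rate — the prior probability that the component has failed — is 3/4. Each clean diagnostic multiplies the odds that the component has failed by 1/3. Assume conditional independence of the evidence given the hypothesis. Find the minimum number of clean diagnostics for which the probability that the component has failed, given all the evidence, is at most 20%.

Prior odds: 0.75 ÷ 0.25 = 3.
Likelihood ratio per clean diagnostic = 1/3.
Target posterior odds = 0.2/0.8 = 0.25.
Require (1/3)ⁿ ≤ 0.25 ÷ 3 = 1/12.
(1/3)² = 1/9 is still above 1/12 but (1/3)³ = 1/27 is at or below it, so n = 3.

3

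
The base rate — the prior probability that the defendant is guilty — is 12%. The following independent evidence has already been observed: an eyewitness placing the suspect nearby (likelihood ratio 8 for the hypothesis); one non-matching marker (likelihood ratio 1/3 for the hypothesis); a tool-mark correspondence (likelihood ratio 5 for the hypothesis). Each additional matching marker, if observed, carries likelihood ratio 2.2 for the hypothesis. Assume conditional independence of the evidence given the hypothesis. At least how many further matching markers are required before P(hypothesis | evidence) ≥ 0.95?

3

Prior odds = 0.12/0.88 = 3/22.
Combined Bayes factor of the evidence already in hand = 8 × (1/3) × 5 = 40/3.
Odds after that evidence = (3/22) × 40/3 = 20/11.
Target odds = 0.95/0.05 = 19.
Need 2.2ⁿ ≥ 19 ÷ (20/11) = 10.45.
2.2² = 4.84 falls short of 10.45 but 2.2³ = 10.648 reaches it, so n = 3.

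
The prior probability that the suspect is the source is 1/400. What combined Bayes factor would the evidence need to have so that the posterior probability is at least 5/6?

1995

Prior odds = 0.0025/0.9975 = 1/399.
Target odds = (5/6)/(1/6) = 5.
Required Bayes factor = 5 ÷ (1/399) = 1995.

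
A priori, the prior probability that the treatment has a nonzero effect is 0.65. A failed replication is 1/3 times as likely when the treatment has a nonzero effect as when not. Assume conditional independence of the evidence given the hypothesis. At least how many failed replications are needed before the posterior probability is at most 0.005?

Prior odds: 0.65 ÷ 0.35 = 13/7.
Likelihood ratio per failed replication = 1/3.
Target odds: 0.005 ÷ 0.995 = 1/199.
Need (13/7) × (1/3)ⁿ ≤ 1/199, i.e. (1/3)ⁿ ≤ 7/2587.
(1/3)⁵ = 1/243 is still above 7/2587 but (1/3)⁶ = 1/729 is at or below it, so n = 6.

6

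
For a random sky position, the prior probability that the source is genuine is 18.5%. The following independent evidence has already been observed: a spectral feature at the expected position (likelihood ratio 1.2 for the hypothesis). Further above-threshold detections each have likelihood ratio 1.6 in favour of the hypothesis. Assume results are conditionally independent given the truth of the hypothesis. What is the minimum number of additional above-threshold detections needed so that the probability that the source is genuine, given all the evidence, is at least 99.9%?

Prior odds = 0.185/0.815 = 37/163.
Bayes factor of the evidence already in hand = 1.2.
Odds after that evidence = (37/163) × 1.2 = 222/815.
Target odds = 0.999/0.001 = 999.
Need 1.6ⁿ ≥ 999 ÷ (222/815) = 3667.5.
1.6¹⁷ ≈2951.48 falls short of 3667.5 but 1.6¹⁸ ≈4722.37 reaches it, so n = 18.

18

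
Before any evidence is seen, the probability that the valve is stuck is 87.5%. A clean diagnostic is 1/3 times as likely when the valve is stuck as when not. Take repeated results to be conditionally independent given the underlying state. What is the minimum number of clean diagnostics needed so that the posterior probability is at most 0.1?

Prior odds = 0.875/0.125 = 7.
Likelihood ratio per clean diagnostic = 1/3.
Target odds: 0.1 ÷ 0.9 = 1/9.
Need 7 × (1/3)ⁿ ≤ 1/9, i.e. (1/3)ⁿ ≤ 1/63.
(1/3)³ = 1/27 is still above 1/63 but (1/3)⁴ = 1/81 is at or below it, so n = 4.

4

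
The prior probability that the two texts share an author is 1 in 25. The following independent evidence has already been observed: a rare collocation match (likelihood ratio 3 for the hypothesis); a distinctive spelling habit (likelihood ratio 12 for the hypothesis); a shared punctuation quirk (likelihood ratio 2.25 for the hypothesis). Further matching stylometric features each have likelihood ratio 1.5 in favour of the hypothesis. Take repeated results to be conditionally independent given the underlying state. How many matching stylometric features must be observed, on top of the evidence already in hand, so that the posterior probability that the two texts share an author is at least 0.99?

9

Prior odds = 0.04/0.96 = 1/24.
Combined Bayes factor of the evidence already in hand = 3 × 12 × 2.25 = 81.
Odds after that evidence = (1/24) × 81 = 3.375.
Target odds = 0.99/0.01 = 99.
Need 1.5ⁿ ≥ 99 ÷ 3.375 = 88/3.
1.5⁸ = 25.62890625 falls short of 88/3 but 1.5⁹ = 19683/512 reaches it, so n = 9.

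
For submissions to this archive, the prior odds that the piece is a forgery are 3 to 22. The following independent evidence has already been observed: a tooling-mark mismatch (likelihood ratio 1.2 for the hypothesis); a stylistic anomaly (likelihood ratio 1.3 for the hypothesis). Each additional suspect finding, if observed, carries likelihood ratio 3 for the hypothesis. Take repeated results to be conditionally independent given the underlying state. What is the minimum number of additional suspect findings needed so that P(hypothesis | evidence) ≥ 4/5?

Prior odds = 3/22.
Combined Bayes factor of the evidence already in hand = 1.2 × 1.3 = 1.56.
Odds after that evidence = (3/22) × 1.56 = 117/550.
Target odds = 0.8/0.2 = 4.
Need 3ⁿ ≥ 4 ÷ (117/550) = 2200/117.
3² = 9 falls short of 2200/117 but 3³ = 27 reaches it, so n = 3.

3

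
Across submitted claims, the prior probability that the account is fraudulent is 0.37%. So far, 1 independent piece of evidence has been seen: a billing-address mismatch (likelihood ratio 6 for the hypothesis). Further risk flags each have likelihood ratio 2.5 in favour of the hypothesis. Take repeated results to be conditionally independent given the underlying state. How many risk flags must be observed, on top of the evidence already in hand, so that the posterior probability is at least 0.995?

10

Prior odds = 0.0037/0.9963 = 37/9963.
Bayes factor of the evidence already in hand = 6.
Odds after that evidence = (37/9963) × 6 = 74/3321.
Target odds = 0.995/0.005 = 199.
Need 2.5ⁿ ≥ 199 ÷ (74/3321) = 660879/74.
2.5⁹ = 1953125/512 falls short of 660879/74 but 2.5¹⁰ = 9765625/1024 reaches it, so n = 10.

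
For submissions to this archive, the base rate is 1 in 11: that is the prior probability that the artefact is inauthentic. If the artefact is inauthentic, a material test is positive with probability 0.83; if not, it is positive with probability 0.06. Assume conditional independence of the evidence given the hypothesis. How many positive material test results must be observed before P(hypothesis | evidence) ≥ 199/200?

3

Prior odds = (1/11)/(10/11) = 0.1.
Likelihood ratio of a positive = 0.83/0.06 = 83/6.
Target posterior odds = 0.995/0.005 = 199.
Need 0.1 × (83/6)ⁿ ≥ 199, i.e. (83/6)ⁿ ≥ 1990.
(83/6)² = 6889/36 falls short of 1990 but (83/6)³ = 571787/216 reaches it, so n = 3.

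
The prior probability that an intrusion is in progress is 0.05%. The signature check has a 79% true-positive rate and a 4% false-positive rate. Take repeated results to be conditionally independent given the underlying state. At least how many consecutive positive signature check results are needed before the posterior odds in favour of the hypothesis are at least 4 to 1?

Prior odds = 0.0005/0.9995 = 1/1999.
Likelihood ratio of a positive result = 0.79/0.04 = 19.75.
Target odds = 4.
Need (1/1999) × 19.75ⁿ ≥ 4, i.e. 19.75ⁿ ≥ 7996.
19.75³ = 7703.734375 falls short of 7996 but 19.75⁴ = 38950081/256 reaches it, so n = 4.

4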